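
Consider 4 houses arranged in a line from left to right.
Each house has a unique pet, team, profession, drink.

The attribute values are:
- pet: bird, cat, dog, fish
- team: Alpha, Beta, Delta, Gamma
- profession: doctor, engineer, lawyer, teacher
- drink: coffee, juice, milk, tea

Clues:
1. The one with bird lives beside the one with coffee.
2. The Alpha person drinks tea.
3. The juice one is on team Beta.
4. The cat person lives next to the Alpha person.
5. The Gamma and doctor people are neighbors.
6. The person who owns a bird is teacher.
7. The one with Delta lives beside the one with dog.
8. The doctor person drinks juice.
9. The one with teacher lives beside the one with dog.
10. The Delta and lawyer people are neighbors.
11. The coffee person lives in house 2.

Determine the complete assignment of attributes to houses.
Solution:

House | Pet | Team | Profession | Drink
---------------------------------------
  1   | bird | Delta | teacher | milk
  2   | dog | Gamma | lawyer | coffee
  3   | cat | Beta | doctor | juice
  4   | fish | Alpha | engineer | tea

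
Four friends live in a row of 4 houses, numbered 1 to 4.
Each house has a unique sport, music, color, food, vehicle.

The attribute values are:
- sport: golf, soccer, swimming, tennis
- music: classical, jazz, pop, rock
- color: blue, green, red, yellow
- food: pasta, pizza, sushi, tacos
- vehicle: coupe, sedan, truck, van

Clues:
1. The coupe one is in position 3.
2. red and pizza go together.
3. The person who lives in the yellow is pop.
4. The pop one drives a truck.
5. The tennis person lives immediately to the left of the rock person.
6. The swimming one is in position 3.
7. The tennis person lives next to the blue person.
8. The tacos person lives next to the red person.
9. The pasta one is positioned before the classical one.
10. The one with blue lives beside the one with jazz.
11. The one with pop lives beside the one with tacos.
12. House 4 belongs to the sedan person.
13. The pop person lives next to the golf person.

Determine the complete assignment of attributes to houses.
Solution:

House | Sport | Music | Color | Food | Vehicle
----------------------------------------------
  1   | tennis | pop | yellow | pasta | truck
  2   | golf | rock | blue | tacos | van
  3   | swimming | jazz | red | pizza | coupe
  4   | soccer | classical | green | sushi | sedan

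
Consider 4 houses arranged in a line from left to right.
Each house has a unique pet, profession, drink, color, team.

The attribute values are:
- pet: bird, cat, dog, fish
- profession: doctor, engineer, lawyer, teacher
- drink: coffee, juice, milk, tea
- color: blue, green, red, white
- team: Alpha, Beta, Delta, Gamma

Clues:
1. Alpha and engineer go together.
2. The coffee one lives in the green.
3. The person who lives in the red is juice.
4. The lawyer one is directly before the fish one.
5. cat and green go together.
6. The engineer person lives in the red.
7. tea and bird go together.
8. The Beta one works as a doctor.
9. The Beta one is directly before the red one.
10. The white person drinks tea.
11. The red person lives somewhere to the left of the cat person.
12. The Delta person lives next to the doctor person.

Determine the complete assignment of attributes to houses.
Solution:

House | Pet | Profession | Drink | Color | Team
-----------------------------------------------
  1   | bird | lawyer | tea | white | Delta
  2   | fish | doctor | milk | blue | Beta
  3   | dog | engineer | juice | red | Alpha
  4   | cat | teacher | coffee | green | Gamma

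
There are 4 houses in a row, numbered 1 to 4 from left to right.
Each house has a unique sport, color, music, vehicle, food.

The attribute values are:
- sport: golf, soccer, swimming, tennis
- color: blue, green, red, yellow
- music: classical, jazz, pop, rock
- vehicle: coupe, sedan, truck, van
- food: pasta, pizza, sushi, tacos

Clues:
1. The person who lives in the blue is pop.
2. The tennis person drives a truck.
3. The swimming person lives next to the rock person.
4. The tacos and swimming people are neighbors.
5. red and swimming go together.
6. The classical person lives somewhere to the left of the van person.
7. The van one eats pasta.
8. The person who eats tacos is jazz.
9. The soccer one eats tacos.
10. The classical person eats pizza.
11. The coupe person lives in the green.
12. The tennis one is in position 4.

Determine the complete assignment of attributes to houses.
Solution:

House | Sport | Color | Music | Vehicle | Food
----------------------------------------------
  1   | soccer | green | jazz | coupe | tacos
  2   | swimming | red | classical | sedan | pizza
  3   | golf | yellow | rock | van | pasta
  4   | tennis | blue | pop | truck | sushi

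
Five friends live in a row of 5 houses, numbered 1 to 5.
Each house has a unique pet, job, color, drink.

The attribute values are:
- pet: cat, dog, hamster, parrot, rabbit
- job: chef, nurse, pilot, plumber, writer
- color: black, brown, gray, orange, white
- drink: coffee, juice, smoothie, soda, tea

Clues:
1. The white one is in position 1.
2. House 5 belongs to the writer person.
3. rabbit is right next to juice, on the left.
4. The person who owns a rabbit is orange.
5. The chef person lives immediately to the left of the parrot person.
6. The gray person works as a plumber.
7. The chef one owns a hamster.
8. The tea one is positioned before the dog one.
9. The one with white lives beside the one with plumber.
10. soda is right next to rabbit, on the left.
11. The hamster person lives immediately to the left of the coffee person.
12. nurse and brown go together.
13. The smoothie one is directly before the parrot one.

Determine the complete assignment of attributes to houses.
Solution:

House | Pet | Job | Color | Drink
---------------------------------
  1   | hamster | chef | white | smoothie
  2   | parrot | plumber | gray | coffee
  3   | cat | nurse | brown | soda
  4   | rabbit | pilot | orange | tea
  5   | dog | writer | black | juice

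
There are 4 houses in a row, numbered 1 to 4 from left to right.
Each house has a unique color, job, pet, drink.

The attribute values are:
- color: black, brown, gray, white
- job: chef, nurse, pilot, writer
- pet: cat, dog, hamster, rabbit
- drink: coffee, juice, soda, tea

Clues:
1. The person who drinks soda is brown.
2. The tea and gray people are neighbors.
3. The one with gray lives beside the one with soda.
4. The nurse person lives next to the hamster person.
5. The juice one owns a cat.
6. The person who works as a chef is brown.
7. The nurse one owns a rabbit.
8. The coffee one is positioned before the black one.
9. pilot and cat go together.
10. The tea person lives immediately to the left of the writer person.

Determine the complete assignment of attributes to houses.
Solution:

House | Color | Job | Pet | Drink
---------------------------------
  1   | white | nurse | rabbit | tea
  2   | gray | writer | hamster | coffee
  3   | brown | chef | dog | soda
  4   | black | pilot | cat | juice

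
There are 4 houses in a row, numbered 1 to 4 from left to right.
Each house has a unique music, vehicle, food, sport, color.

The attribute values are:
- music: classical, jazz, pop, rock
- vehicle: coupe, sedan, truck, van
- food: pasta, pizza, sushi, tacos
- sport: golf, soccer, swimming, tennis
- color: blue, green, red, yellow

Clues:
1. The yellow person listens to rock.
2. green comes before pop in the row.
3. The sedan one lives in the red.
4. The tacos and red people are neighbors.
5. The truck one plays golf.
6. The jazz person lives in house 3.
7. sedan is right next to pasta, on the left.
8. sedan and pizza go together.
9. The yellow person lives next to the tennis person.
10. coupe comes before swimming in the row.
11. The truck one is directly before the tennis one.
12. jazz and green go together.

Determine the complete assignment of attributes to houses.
Solution:

House | Music | Vehicle | Food | Sport | Color
----------------------------------------------
  1   | rock | truck | tacos | golf | yellow
  2   | classical | sedan | pizza | tennis | red
  3   | jazz | coupe | pasta | soccer | green
  4   | pop | van | sushi | swimming | blue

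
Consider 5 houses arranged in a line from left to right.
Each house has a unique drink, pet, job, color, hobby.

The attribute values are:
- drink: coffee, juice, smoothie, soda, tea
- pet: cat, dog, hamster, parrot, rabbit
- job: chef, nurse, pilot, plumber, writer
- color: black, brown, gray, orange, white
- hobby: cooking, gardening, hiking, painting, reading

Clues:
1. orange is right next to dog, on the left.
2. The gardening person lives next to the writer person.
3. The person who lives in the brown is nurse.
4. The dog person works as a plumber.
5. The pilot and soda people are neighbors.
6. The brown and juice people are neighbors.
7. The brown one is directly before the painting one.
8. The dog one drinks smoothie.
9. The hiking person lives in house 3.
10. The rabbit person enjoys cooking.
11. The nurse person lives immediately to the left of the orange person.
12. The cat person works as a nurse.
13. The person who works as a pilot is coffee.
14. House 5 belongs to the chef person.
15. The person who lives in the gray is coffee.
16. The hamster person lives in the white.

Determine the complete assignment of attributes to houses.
Solution:

House | Drink | Pet | Job | Color | Hobby
-----------------------------------------
  1   | tea | cat | nurse | brown | gardening
  2   | juice | parrot | writer | orange | painting
  3   | smoothie | dog | plumber | black | hiking
  4   | coffee | rabbit | pilot | gray | cooking
  5   | soda | hamster | chef | white | reading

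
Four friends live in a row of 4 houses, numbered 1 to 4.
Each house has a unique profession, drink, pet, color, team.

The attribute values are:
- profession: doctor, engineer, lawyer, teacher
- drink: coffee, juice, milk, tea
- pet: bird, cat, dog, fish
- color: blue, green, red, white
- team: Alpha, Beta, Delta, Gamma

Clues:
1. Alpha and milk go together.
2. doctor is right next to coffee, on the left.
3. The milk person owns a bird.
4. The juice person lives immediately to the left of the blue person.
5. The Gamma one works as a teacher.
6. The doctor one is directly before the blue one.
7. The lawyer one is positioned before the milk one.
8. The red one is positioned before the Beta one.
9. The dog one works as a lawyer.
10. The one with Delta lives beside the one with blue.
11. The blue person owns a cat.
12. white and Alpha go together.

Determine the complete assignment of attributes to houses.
Solution:

House | Profession | Drink | Pet | Color | Team
-----------------------------------------------
  1   | doctor | juice | fish | red | Delta
  2   | teacher | coffee | cat | blue | Gamma
  3   | lawyer | tea | dog | green | Beta
  4   | engineer | milk | bird | white | Alpha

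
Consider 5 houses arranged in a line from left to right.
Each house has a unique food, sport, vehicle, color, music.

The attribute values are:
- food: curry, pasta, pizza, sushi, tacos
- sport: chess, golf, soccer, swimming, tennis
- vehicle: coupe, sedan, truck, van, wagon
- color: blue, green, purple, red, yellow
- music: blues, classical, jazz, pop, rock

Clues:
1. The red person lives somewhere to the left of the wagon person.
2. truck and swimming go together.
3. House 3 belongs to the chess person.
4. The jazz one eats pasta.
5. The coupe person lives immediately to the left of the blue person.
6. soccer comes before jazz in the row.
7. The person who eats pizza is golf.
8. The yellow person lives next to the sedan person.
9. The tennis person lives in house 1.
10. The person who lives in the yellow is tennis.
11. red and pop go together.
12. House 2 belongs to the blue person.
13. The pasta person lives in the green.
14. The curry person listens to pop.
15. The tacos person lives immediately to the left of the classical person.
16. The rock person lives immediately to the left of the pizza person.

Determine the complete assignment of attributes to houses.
Solution:

House | Food | Sport | Vehicle | Color | Music
----------------------------------------------
  1   | tacos | tennis | coupe | yellow | rock
  2   | pizza | golf | sedan | blue | classical
  3   | curry | chess | van | red | pop
  4   | sushi | soccer | wagon | purple | blues
  5   | pasta | swimming | truck | green | jazz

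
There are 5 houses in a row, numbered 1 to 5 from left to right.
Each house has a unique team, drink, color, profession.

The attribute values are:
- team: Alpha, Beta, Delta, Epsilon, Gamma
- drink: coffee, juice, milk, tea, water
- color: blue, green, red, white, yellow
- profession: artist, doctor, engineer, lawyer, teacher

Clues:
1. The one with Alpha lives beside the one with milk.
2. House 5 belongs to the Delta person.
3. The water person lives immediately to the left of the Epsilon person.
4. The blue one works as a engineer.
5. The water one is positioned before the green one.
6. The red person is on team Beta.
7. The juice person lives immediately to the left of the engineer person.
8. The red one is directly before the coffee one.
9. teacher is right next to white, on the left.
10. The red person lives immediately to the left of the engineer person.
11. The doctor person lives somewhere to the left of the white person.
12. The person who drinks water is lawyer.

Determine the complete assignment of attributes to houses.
Solution:

House | Team | Drink | Color | Profession
-----------------------------------------
  1   | Beta | juice | red | doctor
  2   | Gamma | coffee | blue | engineer
  3   | Alpha | water | yellow | lawyer
  4   | Epsilon | milk | green | teacher
  5   | Delta | tea | white | artist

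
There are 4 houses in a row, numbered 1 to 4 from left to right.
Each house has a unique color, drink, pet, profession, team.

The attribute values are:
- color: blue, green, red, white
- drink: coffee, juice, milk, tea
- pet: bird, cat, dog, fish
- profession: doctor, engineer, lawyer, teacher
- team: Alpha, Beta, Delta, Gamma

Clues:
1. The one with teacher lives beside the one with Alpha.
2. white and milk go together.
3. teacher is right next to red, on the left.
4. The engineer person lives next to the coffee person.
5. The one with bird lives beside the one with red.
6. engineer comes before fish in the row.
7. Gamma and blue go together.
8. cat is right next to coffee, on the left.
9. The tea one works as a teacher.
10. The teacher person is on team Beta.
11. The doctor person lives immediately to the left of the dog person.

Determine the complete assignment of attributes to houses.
Solution:

House | Color | Drink | Pet | Profession | Team
-----------------------------------------------
  1   | green | tea | bird | teacher | Beta
  2   | red | juice | cat | engineer | Alpha
  3   | blue | coffee | fish | doctor | Gamma
  4   | white | milk | dog | lawyer | Delta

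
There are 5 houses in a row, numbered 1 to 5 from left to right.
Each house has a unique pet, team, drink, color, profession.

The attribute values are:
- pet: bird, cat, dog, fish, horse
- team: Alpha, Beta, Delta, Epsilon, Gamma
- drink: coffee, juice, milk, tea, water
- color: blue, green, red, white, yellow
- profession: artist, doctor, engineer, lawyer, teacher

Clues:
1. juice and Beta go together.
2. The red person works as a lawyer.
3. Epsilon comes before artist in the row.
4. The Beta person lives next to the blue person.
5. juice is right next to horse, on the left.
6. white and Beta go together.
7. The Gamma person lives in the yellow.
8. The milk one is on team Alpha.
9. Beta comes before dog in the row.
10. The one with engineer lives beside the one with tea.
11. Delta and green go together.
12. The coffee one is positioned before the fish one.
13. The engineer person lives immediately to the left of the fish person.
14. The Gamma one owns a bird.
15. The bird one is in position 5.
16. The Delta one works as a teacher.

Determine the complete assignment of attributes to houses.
Solution:

House | Pet | Team | Drink | Color | Profession
-----------------------------------------------
  1   | cat | Beta | juice | white | doctor
  2   | horse | Epsilon | coffee | blue | engineer
  3   | fish | Delta | tea | green | teacher
  4   | dog | Alpha | milk | red | lawyer
  5   | bird | Gamma | water | yellow | artist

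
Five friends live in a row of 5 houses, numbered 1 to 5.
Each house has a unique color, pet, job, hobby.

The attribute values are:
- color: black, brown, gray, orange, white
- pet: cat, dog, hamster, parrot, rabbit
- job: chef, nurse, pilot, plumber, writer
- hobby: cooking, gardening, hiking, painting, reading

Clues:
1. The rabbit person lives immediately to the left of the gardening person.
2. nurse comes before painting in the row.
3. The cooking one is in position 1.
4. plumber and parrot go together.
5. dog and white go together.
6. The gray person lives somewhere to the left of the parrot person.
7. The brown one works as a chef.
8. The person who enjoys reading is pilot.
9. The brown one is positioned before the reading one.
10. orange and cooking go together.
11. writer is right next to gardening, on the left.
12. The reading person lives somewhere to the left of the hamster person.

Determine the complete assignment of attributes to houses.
Solution:

House | Color | Pet | Job | Hobby
---------------------------------
  1   | orange | rabbit | writer | cooking
  2   | brown | cat | chef | gardening
  3   | white | dog | pilot | reading
  4   | gray | hamster | nurse | hiking
  5   | black | parrot | plumber | painting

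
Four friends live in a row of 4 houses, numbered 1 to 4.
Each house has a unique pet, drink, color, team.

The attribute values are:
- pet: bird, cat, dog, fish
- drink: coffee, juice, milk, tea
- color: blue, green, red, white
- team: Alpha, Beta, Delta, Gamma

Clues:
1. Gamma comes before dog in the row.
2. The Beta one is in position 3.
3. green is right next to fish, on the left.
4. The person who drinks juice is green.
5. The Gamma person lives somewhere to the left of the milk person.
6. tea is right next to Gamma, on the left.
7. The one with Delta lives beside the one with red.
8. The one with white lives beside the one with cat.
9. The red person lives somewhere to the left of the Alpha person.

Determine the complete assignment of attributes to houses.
Solution:

House | Pet | Drink | Color | Team
----------------------------------
  1   | bird | tea | white | Delta
  2   | cat | coffee | red | Gamma
  3   | dog | juice | green | Beta
  4   | fish | milk | blue | Alpha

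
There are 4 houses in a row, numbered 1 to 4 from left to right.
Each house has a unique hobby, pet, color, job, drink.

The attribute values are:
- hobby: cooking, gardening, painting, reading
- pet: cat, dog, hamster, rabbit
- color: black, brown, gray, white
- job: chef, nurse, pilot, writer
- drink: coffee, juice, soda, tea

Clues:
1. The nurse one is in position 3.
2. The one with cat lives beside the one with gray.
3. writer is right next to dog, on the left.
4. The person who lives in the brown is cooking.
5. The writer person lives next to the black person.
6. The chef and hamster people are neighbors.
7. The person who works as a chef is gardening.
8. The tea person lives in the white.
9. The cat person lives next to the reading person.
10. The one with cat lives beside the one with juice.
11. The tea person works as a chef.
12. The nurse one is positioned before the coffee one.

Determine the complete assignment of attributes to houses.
Solution:

House | Hobby | Pet | Color | Job | Drink
-----------------------------------------
  1   | gardening | cat | white | chef | tea
  2   | reading | hamster | gray | writer | juice
  3   | painting | dog | black | nurse | soda
  4   | cooking | rabbit | brown | pilot | coffee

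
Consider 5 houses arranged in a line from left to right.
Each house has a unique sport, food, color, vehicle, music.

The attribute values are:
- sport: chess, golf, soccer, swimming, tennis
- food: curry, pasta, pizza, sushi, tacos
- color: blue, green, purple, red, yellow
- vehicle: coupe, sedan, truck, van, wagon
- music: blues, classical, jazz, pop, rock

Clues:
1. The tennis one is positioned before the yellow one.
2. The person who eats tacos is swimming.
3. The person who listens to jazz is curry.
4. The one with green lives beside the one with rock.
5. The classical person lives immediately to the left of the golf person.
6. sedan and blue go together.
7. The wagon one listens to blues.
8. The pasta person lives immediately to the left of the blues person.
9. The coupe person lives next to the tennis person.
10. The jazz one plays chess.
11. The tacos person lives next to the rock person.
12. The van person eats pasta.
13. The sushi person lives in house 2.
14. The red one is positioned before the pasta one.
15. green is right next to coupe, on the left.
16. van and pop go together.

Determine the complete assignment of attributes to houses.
Solution:

House | Sport | Food | Color | Vehicle | Music
----------------------------------------------
  1   | swimming | tacos | green | truck | classical
  2   | golf | sushi | red | coupe | rock
  3   | tennis | pasta | purple | van | pop
  4   | soccer | pizza | yellow | wagon | blues
  5   | chess | curry | blue | sedan | jazz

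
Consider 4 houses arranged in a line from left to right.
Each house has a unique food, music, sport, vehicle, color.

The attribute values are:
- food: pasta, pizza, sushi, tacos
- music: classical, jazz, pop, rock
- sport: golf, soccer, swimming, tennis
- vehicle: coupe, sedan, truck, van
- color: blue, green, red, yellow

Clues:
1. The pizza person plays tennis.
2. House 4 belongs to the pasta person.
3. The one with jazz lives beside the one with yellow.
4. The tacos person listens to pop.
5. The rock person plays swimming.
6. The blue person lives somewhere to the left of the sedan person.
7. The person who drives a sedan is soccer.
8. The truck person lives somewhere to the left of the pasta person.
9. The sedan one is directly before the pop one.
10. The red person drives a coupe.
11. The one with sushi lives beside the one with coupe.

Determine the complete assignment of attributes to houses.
Solution:

House | Food | Music | Sport | Vehicle | Color
----------------------------------------------
  1   | pizza | jazz | tennis | truck | blue
  2   | sushi | classical | soccer | sedan | yellow
  3   | tacos | pop | golf | coupe | red
  4   | pasta | rock | swimming | van | green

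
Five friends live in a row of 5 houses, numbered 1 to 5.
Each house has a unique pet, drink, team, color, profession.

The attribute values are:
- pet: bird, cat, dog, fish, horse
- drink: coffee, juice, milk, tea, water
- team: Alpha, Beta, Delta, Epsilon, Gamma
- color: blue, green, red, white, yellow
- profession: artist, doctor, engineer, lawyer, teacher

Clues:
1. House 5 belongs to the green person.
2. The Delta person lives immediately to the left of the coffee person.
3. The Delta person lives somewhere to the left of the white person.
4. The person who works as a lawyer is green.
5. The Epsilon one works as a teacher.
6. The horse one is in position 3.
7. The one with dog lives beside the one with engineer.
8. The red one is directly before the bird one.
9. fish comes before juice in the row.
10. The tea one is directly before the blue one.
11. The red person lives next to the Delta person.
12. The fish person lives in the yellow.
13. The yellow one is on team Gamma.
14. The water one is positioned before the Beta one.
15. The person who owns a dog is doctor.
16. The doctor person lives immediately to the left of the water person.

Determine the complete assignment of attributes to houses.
Solution:

House | Pet | Drink | Team | Color | Profession
-----------------------------------------------
  1   | dog | tea | Alpha | red | doctor
  2   | bird | water | Delta | blue | engineer
  3   | horse | coffee | Epsilon | white | teacher
  4   | fish | milk | Gamma | yellow | artist
  5   | cat | juice | Beta | green | lawyer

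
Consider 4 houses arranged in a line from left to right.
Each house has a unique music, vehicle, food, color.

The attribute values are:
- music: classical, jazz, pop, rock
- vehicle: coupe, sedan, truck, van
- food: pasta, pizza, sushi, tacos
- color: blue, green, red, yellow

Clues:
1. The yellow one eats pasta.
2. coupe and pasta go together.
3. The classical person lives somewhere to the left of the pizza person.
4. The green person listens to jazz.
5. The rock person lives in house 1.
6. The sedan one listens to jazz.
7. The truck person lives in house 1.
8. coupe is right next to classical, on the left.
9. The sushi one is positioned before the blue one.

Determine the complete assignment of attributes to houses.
Solution:

House | Music | Vehicle | Food | Color
--------------------------------------
  1   | rock | truck | sushi | red
  2   | pop | coupe | pasta | yellow
  3   | classical | van | tacos | blue
  4   | jazz | sedan | pizza | green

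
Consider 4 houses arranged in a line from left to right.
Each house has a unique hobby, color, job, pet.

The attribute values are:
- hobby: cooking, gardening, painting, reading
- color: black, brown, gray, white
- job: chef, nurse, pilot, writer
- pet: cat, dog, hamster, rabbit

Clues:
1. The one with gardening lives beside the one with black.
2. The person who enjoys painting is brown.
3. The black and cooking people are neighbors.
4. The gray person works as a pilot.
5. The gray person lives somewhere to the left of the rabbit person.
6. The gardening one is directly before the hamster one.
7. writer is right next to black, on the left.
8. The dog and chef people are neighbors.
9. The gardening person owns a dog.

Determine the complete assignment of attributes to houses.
Solution:

House | Hobby | Color | Job | Pet
---------------------------------
  1   | gardening | white | writer | dog
  2   | reading | black | chef | hamster
  3   | cooking | gray | pilot | cat
  4   | painting | brown | nurse | rabbit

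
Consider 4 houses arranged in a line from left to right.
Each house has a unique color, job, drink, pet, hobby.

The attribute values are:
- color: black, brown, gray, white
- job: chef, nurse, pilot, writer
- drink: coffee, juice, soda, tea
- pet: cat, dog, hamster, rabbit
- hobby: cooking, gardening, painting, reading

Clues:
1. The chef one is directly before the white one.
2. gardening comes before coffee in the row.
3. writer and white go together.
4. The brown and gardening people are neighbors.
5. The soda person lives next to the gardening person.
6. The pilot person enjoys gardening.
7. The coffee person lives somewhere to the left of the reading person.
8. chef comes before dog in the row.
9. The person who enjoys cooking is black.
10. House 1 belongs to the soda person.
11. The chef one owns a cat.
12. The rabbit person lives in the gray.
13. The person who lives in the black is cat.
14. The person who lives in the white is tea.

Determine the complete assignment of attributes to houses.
Solution:

House | Color | Job | Drink | Pet | Hobby
-----------------------------------------
  1   | brown | nurse | soda | hamster | painting
  2   | gray | pilot | juice | rabbit | gardening
  3   | black | chef | coffee | cat | cooking
  4   | white | writer | tea | dog | reading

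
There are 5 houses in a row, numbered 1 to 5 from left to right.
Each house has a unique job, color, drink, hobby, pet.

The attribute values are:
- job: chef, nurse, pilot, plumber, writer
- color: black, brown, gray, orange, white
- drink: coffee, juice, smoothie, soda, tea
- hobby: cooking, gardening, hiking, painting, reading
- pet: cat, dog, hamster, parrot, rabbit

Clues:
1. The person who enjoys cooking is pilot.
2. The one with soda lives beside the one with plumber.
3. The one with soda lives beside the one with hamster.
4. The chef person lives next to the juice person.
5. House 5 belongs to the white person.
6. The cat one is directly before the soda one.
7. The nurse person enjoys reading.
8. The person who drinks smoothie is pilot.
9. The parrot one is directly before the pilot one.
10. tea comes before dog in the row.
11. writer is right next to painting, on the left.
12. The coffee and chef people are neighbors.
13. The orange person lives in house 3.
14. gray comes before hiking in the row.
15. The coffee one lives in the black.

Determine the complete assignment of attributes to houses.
Solution:

House | Job | Color | Drink | Hobby | Pet
-----------------------------------------
  1   | writer | black | coffee | gardening | cat
  2   | chef | gray | soda | painting | rabbit
  3   | plumber | orange | juice | hiking | hamster
  4   | nurse | brown | tea | reading | parrot
  5   | pilot | white | smoothie | cooking | dog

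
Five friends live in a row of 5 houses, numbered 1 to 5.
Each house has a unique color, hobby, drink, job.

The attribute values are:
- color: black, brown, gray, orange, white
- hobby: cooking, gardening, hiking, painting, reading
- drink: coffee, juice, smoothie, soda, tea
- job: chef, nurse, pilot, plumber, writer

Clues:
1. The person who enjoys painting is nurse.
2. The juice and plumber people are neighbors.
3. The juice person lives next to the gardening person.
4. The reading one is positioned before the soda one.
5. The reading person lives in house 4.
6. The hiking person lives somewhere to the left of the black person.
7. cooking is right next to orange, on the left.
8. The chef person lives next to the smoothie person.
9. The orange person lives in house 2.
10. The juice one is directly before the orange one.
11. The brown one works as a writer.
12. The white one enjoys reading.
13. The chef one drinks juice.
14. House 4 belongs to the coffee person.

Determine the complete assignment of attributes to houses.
Solution:

House | Color | Hobby | Drink | Job
-----------------------------------
  1   | gray | cooking | juice | chef
  2   | orange | gardening | smoothie | plumber
  3   | brown | hiking | tea | writer
  4   | white | reading | coffee | pilot
  5   | black | painting | soda | nurse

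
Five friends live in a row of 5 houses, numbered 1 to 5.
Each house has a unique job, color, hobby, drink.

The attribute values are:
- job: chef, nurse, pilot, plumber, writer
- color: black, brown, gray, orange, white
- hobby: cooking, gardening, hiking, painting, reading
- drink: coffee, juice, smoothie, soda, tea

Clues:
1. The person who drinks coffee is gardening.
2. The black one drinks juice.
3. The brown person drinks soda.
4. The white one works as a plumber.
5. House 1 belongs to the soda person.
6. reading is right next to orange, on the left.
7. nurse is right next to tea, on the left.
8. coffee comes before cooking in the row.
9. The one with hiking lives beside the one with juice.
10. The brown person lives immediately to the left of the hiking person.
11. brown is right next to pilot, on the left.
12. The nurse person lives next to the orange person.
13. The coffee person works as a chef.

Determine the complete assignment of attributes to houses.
Solution:

House | Job | Color | Hobby | Drink
-----------------------------------
  1   | nurse | brown | reading | soda
  2   | pilot | orange | hiking | tea
  3   | writer | black | painting | juice
  4   | chef | gray | gardening | coffee
  5   | plumber | white | cooking | smoothie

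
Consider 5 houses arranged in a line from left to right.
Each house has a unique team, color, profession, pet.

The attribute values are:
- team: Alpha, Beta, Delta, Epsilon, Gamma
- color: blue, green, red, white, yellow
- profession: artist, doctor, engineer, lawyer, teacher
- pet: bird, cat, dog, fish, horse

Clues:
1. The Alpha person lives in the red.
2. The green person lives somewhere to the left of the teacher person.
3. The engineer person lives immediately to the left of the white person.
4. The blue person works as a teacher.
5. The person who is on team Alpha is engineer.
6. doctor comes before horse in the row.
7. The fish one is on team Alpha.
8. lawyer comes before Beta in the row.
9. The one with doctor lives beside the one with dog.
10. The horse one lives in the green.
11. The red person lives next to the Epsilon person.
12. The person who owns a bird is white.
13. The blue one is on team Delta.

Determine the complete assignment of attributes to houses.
Solution:

House | Team | Color | Profession | Pet
---------------------------------------
  1   | Alpha | red | engineer | fish
  2   | Epsilon | white | doctor | bird
  3   | Gamma | yellow | lawyer | dog
  4   | Beta | green | artist | horse
  5   | Delta | blue | teacher | cat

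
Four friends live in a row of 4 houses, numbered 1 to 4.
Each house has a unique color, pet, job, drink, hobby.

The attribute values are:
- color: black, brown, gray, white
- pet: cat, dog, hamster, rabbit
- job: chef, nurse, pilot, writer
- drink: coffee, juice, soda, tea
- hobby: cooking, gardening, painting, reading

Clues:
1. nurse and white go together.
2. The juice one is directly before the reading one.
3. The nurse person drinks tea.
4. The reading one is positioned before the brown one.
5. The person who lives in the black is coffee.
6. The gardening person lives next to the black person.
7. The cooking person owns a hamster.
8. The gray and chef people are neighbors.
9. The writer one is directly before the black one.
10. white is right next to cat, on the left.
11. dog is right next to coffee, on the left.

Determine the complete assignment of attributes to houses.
Solution:

House | Color | Pet | Job | Drink | Hobby
-----------------------------------------
  1   | gray | dog | writer | juice | gardening
  2   | black | rabbit | chef | coffee | reading
  3   | white | hamster | nurse | tea | cooking
  4   | brown | cat | pilot | soda | painting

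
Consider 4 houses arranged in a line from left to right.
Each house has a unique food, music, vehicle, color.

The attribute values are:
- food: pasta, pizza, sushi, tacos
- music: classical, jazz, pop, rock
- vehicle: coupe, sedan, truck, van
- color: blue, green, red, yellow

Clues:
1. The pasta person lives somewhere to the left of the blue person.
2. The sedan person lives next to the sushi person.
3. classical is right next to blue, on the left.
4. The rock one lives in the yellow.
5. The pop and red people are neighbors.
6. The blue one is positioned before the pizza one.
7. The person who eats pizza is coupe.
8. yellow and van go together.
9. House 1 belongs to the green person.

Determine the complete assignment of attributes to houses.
Solution:

House | Food | Music | Vehicle | Color
--------------------------------------
  1   | pasta | classical | sedan | green
  2   | sushi | pop | truck | blue
  3   | pizza | jazz | coupe | red
  4   | tacos | rock | van | yellow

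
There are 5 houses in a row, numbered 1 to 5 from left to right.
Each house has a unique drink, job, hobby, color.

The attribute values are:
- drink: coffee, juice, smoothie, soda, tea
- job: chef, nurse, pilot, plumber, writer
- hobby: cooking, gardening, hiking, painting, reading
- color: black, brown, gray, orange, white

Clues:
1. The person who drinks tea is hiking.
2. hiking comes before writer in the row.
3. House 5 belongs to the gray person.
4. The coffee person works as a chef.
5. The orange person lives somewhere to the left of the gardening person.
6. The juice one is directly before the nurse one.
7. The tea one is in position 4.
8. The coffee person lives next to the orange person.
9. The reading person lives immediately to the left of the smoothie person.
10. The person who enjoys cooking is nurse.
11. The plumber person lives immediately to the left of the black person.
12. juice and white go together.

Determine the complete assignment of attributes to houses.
Solution:

House | Drink | Job | Hobby | Color
-----------------------------------
  1   | juice | plumber | reading | white
  2   | smoothie | nurse | cooking | black
  3   | coffee | chef | painting | brown
  4   | tea | pilot | hiking | orange
  5   | soda | writer | gardening | gray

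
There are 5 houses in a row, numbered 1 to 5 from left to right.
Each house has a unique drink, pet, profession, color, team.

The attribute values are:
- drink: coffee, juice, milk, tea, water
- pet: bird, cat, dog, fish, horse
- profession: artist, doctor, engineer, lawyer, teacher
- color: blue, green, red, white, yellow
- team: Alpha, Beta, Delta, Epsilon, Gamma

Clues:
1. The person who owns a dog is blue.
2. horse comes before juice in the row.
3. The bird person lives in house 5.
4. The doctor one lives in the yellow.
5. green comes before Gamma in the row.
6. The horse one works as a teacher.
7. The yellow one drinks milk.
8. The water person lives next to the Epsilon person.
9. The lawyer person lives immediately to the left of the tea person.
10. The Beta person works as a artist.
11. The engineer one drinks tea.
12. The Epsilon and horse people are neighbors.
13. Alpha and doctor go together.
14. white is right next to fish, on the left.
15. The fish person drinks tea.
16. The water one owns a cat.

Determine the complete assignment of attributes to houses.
Solution:

House | Drink | Pet | Profession | Color | Team
-----------------------------------------------
  1   | water | cat | lawyer | white | Delta
  2   | tea | fish | engineer | green | Epsilon
  3   | coffee | horse | teacher | red | Gamma
  4   | juice | dog | artist | blue | Beta
  5   | milk | bird | doctor | yellow | Alpha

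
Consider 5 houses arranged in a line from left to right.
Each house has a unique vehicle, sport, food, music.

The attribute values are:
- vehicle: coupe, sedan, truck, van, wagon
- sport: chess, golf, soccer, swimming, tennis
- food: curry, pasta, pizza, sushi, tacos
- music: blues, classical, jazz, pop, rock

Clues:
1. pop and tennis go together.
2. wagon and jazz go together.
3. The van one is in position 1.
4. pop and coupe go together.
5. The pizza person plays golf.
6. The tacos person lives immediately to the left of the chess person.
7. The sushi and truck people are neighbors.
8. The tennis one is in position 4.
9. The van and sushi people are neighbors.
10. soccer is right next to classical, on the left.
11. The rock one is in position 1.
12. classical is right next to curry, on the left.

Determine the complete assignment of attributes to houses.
Solution:

House | Vehicle | Sport | Food | Music
--------------------------------------
  1   | van | soccer | tacos | rock
  2   | sedan | chess | sushi | classical
  3   | truck | swimming | curry | blues
  4   | coupe | tennis | pasta | pop
  5   | wagon | golf | pizza | jazz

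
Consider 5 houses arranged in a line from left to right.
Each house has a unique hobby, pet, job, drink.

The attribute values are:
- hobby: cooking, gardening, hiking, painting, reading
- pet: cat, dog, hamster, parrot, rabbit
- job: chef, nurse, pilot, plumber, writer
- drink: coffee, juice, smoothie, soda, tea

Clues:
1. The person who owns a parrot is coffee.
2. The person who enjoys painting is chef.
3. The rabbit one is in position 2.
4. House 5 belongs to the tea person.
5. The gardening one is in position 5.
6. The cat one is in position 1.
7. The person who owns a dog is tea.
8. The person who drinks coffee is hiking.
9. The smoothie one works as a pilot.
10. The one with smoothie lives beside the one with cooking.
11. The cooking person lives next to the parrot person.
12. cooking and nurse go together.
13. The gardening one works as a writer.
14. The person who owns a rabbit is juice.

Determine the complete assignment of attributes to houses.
Solution:

House | Hobby | Pet | Job | Drink
---------------------------------
  1   | reading | cat | pilot | smoothie
  2   | cooking | rabbit | nurse | juice
  3   | hiking | parrot | plumber | coffee
  4   | painting | hamster | chef | soda
  5   | gardening | dog | writer | tea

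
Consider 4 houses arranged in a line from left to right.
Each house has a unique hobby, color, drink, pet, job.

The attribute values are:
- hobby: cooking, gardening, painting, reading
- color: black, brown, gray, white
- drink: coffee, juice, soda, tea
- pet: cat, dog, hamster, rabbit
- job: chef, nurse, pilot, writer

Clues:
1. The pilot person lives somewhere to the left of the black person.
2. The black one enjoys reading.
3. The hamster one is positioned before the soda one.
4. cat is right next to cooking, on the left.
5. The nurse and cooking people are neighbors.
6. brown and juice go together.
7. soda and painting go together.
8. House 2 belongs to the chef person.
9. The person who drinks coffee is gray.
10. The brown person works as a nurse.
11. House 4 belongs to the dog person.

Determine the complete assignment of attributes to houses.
Solution:

House | Hobby | Color | Drink | Pet | Job
-----------------------------------------
  1   | gardening | brown | juice | cat | nurse
  2   | cooking | gray | coffee | hamster | chef
  3   | painting | white | soda | rabbit | pilot
  4   | reading | black | tea | dog | writer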